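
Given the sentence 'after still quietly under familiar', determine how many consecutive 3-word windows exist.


Word trigrams from [5] words:
  Trigram 1: (after still quietly)
  Trigram 2: (still quietly under)
  Trigram 3: (quietly under familiar)
Total word trigrams: 5 - 2 = 3

3


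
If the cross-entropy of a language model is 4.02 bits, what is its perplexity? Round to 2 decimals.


Perplexity formula: PP = 2^H
H = 4.02
PP = 2^4.02
Decompose: 2^4.02 = 2^4 * 2^0.02
2^4 = 16, 2^0.02 ~ 1.0139595
PP ~ 16 * 1.0139595 = 16.2233520
Rounded to 2 decimals: 16.22

16.22


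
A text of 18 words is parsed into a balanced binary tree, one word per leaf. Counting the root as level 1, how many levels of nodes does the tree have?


In a balanced binary tree with n leaves the deepest leaf is ceil(log2(n)) edges below the root,
so counting node levels inclusive of root and leaves gives ceil(log2(n)) + 1 levels.
log2(18) = 4.1699
ceil(4.1699) = 5
levels = 5 + 1 = 6

6


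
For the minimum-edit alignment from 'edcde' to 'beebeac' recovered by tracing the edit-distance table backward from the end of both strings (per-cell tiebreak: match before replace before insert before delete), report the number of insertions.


Edit distance = 6. Backtracking from cell (5, 7) with preference match > replace > insert > delete,
then listing the resulting alignment 'edcde' -> 'beebeac' left to right:
  Step 1: insert 'b' [insertion #1]
  Step 2: insert 'e' [insertion #2]
  Step 3: keep 'e'
  Step 4: replace d->b
  Step 5: replace c->e
  Step 6: replace d->a
  Step 7: replace e->c
Total insertions: 2

2


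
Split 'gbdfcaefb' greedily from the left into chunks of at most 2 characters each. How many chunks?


'gbdfcaefb' has 9 characters.
Chunking with max size 2:
  Chunk 1: 'gb' (positions 0-1)
  Chunk 2: 'df' (positions 2-3)
  Chunk 3: 'ca' (positions 4-5)
  Chunk 4: 'ef' (positions 6-7)
  Chunk 5: 'b' (positions 8-8)
Total chunks: ceil(9 / 2) = 5

5


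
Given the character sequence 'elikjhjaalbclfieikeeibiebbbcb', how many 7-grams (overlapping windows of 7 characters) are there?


String 'elikjhjaalbclfieikeeibiebbbcb' has length L = 29.
Number of overlapping n-grams = L - n + 1
Substituting: 29 - 7 + 1 = 23

23


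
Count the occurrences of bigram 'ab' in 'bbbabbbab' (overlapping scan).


Scanning 'bbbabbbab' for bigram 'ab':
  Position 0: 'bb' -> no
  Position 1: 'bb' -> no
  Position 2: 'ba' -> no
  Position 3: 'ab' -> MATCH
  Position 4: 'bb' -> no
  Position 5: 'bb' -> no
  Position 6: 'ba' -> no
  Position 7: 'ab' -> MATCH
Total matches: 2

2


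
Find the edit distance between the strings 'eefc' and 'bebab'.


Building DP table for s1='eefc' (len 4) and s2='bebab' (len 5):
       b  e  b  a  b
    0  1  2  3  4  5
  e 1  1  1  2  3  4
  e 2  2  1  2  3  4
  f 3  3  2  2  3  4
  c 4  4  3  3  3  4
Edit distance = dp[4][5] = 4

4


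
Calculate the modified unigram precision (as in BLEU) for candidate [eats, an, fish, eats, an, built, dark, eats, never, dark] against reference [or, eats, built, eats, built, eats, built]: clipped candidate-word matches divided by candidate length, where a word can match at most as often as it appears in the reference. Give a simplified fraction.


Reference word counts: {'built': 3, 'eats': 3, 'or': 1}
Checking each candidate word (with clipping):
  'eats' -> in reference (ref count 3, used 1/3) -> match (matches: 1)
  'an' -> not in reference -> no match (matches: 1)
  'fish' -> not in reference -> no match (matches: 1)
  'eats' -> in reference (ref count 3, used 2/3) -> match (matches: 2)
  'an' -> not in reference -> no match (matches: 2)
  'built' -> in reference (ref count 3, used 1/3) -> match (matches: 3)
  'dark' -> not in reference -> no match (matches: 3)
  'eats' -> in reference (ref count 3, used 3/3) -> match (matches: 4)
  'never' -> not in reference -> no match (matches: 4)
  'dark' -> not in reference -> no match (matches: 4)
Clipped matches: 4, Candidate length: 10
Precision = 4/10 = 2/5

2/5


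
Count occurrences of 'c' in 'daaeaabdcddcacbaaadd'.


Scanning 'daaeaabdcddcacbaaadd' for 'c':
  Position 8: 'c' -> MATCH (count: 1)
  Position 11: 'c' -> MATCH (count: 2)
  Position 13: 'c' -> MATCH (count: 3)
Total occurrences of 'c': 3

3


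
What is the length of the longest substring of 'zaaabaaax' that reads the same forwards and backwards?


Scanning 'zaaabaaax' for palindromic substrings.
Substring at positions 1-7: 'aaabaaa'.
Check: reverse('aaabaaa') = 'aaabaaa' -> palindrome confirmed.
Neighbouring characters ('z' / 'x') break symmetry, so it cannot extend further.
No longer palindromic substring exists; longest length = 7

7


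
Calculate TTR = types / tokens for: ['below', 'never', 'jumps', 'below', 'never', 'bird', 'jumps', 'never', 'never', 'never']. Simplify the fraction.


Tokens: 10
Unique types: ('below', 'bird', 'jumps', 'never') = 4
TTR = 4/10
Simplify: divide both by 2 -> 2/5
TTR = 2/5

2/5


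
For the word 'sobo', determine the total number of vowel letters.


Scanning each character of 'sobo':
  Position 1: 's' -> consonant (running count: 0)
  Position 2: 'o' -> vowel (running count: 1)
  Position 3: 'b' -> consonant (running count: 1)
  Position 4: 'o' -> vowel (running count: 2)
Total vowels: 2

2


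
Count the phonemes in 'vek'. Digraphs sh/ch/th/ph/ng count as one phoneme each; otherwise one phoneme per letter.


Parsing 'vek' greedily, digraphs first:
  'v' -> consonant phoneme (phonemes so far: 1)
  'e' -> vowel phoneme (phonemes so far: 2)
  'k' -> consonant phoneme (phonemes so far: 3)
Total phonemes: 3

3


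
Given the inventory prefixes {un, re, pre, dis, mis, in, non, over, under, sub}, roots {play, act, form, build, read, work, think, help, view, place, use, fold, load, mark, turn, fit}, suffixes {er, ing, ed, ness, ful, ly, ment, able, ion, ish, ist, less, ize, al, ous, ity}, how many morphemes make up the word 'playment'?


Segmenting 'playment' against the inventory:
  'play' -> root (morpheme 1)
  'ment' -> suffix (morpheme 2)
Total morphemes: 2

2


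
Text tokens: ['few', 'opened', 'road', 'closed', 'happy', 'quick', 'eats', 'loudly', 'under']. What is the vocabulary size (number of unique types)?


Listing all tokens and tracking unique types:
  Token 1: 'few' -> NEW (unique so far: 1)
  Token 2: 'opened' -> NEW (unique so far: 2)
  Token 3: 'road' -> NEW (unique so far: 3)
  Token 4: 'closed' -> NEW (unique so far: 4)
  Token 5: 'happy' -> NEW (unique so far: 5)
  Token 6: 'quick' -> NEW (unique so far: 6)
  Token 7: 'eats' -> NEW (unique so far: 7)
  Token 8: 'loudly' -> NEW (unique so far: 8)
  Token 9: 'under' -> NEW (unique so far: 9)
Unique types: ('closed', 'eats', 'few', 'happy', 'loudly', 'opened', 'quick', 'road', 'under')
Vocabulary size: 9

9


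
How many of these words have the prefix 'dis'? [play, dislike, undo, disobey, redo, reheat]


Checking each word for prefix 'dis':
  'play' -> no (count: 0)
  'dislike' -> YES, starts with 'dis' (count: 1)
  'undo' -> no (count: 1)
  'disobey' -> YES, starts with 'dis' (count: 2)
  'redo' -> no (count: 2)
  'reheat' -> no (count: 2)
Total with prefix 'dis': 2

2


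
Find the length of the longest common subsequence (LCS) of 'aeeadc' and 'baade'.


DP table for LCS of 'aeeadc' and 'baade':
       b  a  a  d  e
    0  0  0  0  0  0
  a 0  0  1  1  1  1
  e 0  0  1  1  1  2
  e 0  0  1  1  1  2
  a 0  0  1  2  2  2
  d 0  0  1  2  3  3
  c 0  0  1  2  3  3
LCS: 'aad'
LCS length = 3

3


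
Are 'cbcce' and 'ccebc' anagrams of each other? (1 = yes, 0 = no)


Sort characters of 'cbcce': 'bccce'
Sort characters of 'ccebc': 'bccce'
Sorted forms match -> they ARE anagrams
Result: 1

1


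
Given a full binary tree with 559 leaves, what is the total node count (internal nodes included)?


Leaf nodes (terminals): 559
Internal nodes = n - 1 = 559 - 1 = 558
Total = leaves + internal = 559 + 558 = 1117

1117


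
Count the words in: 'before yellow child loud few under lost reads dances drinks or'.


Counting words by splitting on spaces:
  Word 1: 'before'
  Word 2: 'yellow'
  Word 3: 'child'
  Word 4: 'loud'
  Word 5: 'few'
  Word 6: 'under'
  Word 7: 'lost'
  Word 8: 'reads'
  Word 9: 'dances'
  Word 10: 'drinks'
  Word 11: 'or'
Total words: 11

11


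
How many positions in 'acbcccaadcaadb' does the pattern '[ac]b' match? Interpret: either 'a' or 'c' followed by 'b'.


Pattern: [ac]b means either 'a' or 'c' followed by 'b'.
Scanning 'acbcccaadcaadb' position-by-position:
  Pos 0: window 'ac' -> no
  Pos 1: window 'cb' -> MATCH
  Pos 2: window 'bc' -> no
  Pos 3: window 'cc' -> no
  Pos 4: window 'cc' -> no
  Pos 5: window 'ca' -> no
  Pos 6: window 'aa' -> no
  Pos 7: window 'ad' -> no
  Pos 8: window 'dc' -> no
  Pos 9: window 'ca' -> no
  Pos 10: window 'aa' -> no
  Pos 11: window 'ad' -> no
  Pos 12: window 'db' -> no
  Pos 13: window 'b' -> no
Total matches: 1

1


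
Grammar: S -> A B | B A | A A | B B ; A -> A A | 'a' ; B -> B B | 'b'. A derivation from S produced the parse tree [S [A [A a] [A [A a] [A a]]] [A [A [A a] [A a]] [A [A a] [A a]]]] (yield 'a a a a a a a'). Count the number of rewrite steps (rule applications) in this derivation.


Every bracketed nonterminal node [X ...] in the tree is produced by exactly one rule application.
Reading the tree off as a leftmost derivation:
  Step 1: S  =>  A A   (applied S -> A A)
  Step 2: A A  =>  A A A   (applied A -> A A)
  Step 3: A A A  =>  a A A   (applied A -> a)
  Step 4: a A A  =>  a A A A   (applied A -> A A)
  Step 5: a A A A  =>  a a A A   (applied A -> a)
  Step 6: a a A A  =>  a a a A   (applied A -> a)
  Step 7: a a a A  =>  a a a A A   (applied A -> A A)
  Step 8: a a a A A  =>  a a a A A A   (applied A -> A A)
  Step 9: a a a A A A  =>  a a a a A A   (applied A -> a)
  Step 10: a a a a A A  =>  a a a a a A   (applied A -> a)
  Step 11: a a a a a A  =>  a a a a a A A   (applied A -> A A)
  Step 12: a a a a a A A  =>  a a a a a a A   (applied A -> a)
  Step 13: a a a a a a A  =>  a a a a a a a   (applied A -> a)
Final yield: a a a a a a a
Total rewrite steps: 13

13


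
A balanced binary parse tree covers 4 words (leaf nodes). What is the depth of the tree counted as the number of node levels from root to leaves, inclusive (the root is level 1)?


In a balanced binary tree with n leaves the deepest leaf is ceil(log2(n)) edges below the root,
so counting node levels inclusive of root and leaves gives ceil(log2(n)) + 1 levels.
log2(4) = 2.0000
ceil(2.0000) = 2
levels = 2 + 1 = 3

3


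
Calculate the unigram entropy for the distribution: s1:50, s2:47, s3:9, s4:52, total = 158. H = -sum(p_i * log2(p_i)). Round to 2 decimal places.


Computing entropy H = -sum(p_i * log2(p_i)):
  s1: p = 50/158 = 0.3165, -p*log2(p) = 0.5253
  s2: p = 47/158 = 0.2975, -p*log2(p) = 0.5203
  s3: p = 9/158 = 0.0570, -p*log2(p) = 0.2355
  s4: p = 52/158 = 0.3291, -p*log2(p) = 0.5277
H = sum of terms = 1.8088
Rounded to 2 decimals: 1.81

1.81


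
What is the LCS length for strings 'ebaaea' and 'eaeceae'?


DP table for LCS of 'ebaaea' and 'eaeceae':
       e  a  e  c  e  a  e
    0  0  0  0  0  0  0  0
  e 0  1  1  1  1  1  1  1
  b 0  1  1  1  1  1  1  1
  a 0  1  2  2  2  2  2  2
  a 0  1  2  2  2  2  3  3
  e 0  1  2  3  3  3  3  4
  a 0  1  2  3  3  3  4  4
LCS: 'eaae'
LCS length = 4

4


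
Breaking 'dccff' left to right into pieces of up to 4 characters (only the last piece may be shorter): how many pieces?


'dccff' has 5 characters.
Chunking with max size 4:
  Chunk 1: 'dccf' (positions 0-3)
  Chunk 2: 'f' (positions 4-4)
Total chunks: ceil(5 / 4) = 2

2


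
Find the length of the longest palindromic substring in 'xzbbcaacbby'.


Scanning 'xzbbcaacbby' for palindromic substrings.
Substring at positions 2-9: 'bbcaacbb'.
Check: reverse('bbcaacbb') = 'bbcaacbb' -> palindrome confirmed.
Neighbouring characters ('z' / 'y') break symmetry, so it cannot extend further.
No longer palindromic substring exists; longest length = 8

8


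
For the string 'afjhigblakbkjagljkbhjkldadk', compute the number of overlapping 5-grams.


String 'afjhigblakbkjagljkbhjkldadk' has length L = 27.
Number of overlapping n-grams = L - n + 1
Substituting: 27 - 5 + 1 = 23

23


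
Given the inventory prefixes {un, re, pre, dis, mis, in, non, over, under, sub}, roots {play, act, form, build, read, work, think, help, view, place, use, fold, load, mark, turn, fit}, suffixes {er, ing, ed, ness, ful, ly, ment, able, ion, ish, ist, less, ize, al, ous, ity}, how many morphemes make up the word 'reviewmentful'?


Segmenting 'reviewmentful' against the inventory:
  're' -> prefix (morpheme 1)
  'view' -> root (morpheme 2)
  'ment' -> suffix (morpheme 3)
  'ful' -> suffix (morpheme 4)
Total morphemes: 4

4


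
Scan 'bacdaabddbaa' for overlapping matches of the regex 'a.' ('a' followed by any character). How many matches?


Pattern: a. means 'a' followed by any character.
Scanning 'bacdaabddbaa' position-by-position:
  Pos 0: window 'ba' -> no
  Pos 1: window 'ac' -> MATCH
  Pos 2: window 'cd' -> no
  Pos 3: window 'da' -> no
  Pos 4: window 'aa' -> MATCH
  Pos 5: window 'ab' -> MATCH
  Pos 6: window 'bd' -> no
  Pos 7: window 'dd' -> no
  Pos 8: window 'db' -> no
  Pos 9: window 'ba' -> no
  Pos 10: window 'aa' -> MATCH
  Pos 11: window 'a' -> no
Total matches: 4

4


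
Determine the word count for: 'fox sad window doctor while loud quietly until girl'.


Counting words by splitting on spaces:
  Word 1: 'fox'
  Word 2: 'sad'
  Word 3: 'window'
  Word 4: 'doctor'
  Word 5: 'while'
  Word 6: 'loud'
  Word 7: 'quietly'
  Word 8: 'until'
  Word 9: 'girl'
Total words: 9

9


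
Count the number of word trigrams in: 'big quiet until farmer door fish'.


Word trigrams from [6] words:
  Trigram 1: (big quiet until)
  Trigram 2: (quiet until farmer)
  Trigram 3: (until farmer door)
  Trigram 4: (farmer door fish)
Total word trigrams: 6 - 2 = 4

4


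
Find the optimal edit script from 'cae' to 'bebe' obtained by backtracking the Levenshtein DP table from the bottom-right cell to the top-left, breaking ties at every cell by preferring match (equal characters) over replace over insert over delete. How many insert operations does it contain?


Edit distance = 3. Backtracking from cell (3, 4) with preference match > replace > insert > delete,
then listing the resulting alignment 'cae' -> 'bebe' left to right:
  Step 1: insert 'b' [insertion #1]
  Step 2: replace c->e
  Step 3: replace a->b
  Step 4: keep 'e'
Total insertions: 1

1


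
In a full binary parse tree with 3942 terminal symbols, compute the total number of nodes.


Leaf nodes (terminals): 3942
Internal nodes = n - 1 = 3942 - 1 = 3941
Total = leaves + internal = 3942 + 3941 = 7883

7883


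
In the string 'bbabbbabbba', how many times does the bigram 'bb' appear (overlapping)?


Scanning 'bbabbbabbba' for bigram 'bb':
  Position 0: 'bb' -> MATCH
  Position 1: 'ba' -> no
  Position 2: 'ab' -> no
  Position 3: 'bb' -> MATCH
  Position 4: 'bb' -> MATCH
  Position 5: 'ba' -> no
  Position 6: 'ab' -> no
  Position 7: 'bb' -> MATCH
  Position 8: 'bb' -> MATCH
  Position 9: 'ba' -> no
Total matches: 5

5


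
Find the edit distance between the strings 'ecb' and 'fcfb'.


Building DP table for s1='ecb' (len 3) and s2='fcfb' (len 4):
       f  c  f  b
    0  1  2  3  4
  e 1  1  2  3  4
  c 2  2  1  2  3
  b 3  3  2  2  2
Edit distance = dp[3][4] = 2

2


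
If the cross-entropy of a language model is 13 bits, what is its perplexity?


Perplexity formula: PP = 2^H
H = 13
PP = 2^13
PP = 2^13 = 8192

8192


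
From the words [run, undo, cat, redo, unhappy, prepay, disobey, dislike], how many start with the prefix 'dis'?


Checking each word for prefix 'dis':
  'run' -> no (count: 0)
  'undo' -> no (count: 0)
  'cat' -> no (count: 0)
  'redo' -> no (count: 0)
  'unhappy' -> no (count: 0)
  'prepay' -> no (count: 0)
  'disobey' -> YES, starts with 'dis' (count: 1)
  'dislike' -> YES, starts with 'dis' (count: 2)
Total with prefix 'dis': 2

2


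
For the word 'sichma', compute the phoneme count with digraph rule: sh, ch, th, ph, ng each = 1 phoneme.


Parsing 'sichma' greedily, digraphs first:
  's' -> consonant phoneme (phonemes so far: 1)
  'i' -> vowel phoneme (phonemes so far: 2)
  'ch' -> digraph (1 consonant phoneme) (phonemes so far: 3)
  'm' -> consonant phoneme (phonemes so far: 4)
  'a' -> vowel phoneme (phonemes so far: 5)
Total phonemes: 5

5


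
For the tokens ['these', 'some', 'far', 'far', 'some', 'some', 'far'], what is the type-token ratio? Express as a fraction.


Tokens: 7
Unique types: ('far', 'some', 'these') = 3
TTR = 3/7
Already in lowest terms.

3/7


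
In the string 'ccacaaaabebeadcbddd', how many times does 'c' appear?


Scanning 'ccacaaaabebeadcbddd' for 'c':
  Position 0: 'c' -> MATCH (count: 1)
  Position 1: 'c' -> MATCH (count: 2)
  Position 3: 'c' -> MATCH (count: 3)
  Position 14: 'c' -> MATCH (count: 4)
Total occurrences of 'c': 4

4


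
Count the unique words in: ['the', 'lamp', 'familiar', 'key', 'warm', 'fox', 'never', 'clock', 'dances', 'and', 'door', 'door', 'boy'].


Listing all tokens and tracking unique types:
  Token 1: 'the' -> NEW (unique so far: 1)
  Token 2: 'lamp' -> NEW (unique so far: 2)
  Token 3: 'familiar' -> NEW (unique so far: 3)
  Token 4: 'key' -> NEW (unique so far: 4)
  Token 5: 'warm' -> NEW (unique so far: 5)
  Token 6: 'fox' -> NEW (unique so far: 6)
  Token 7: 'never' -> NEW (unique so far: 7)
  Token 8: 'clock' -> NEW (unique so far: 8)
  Token 9: 'dances' -> NEW (unique so far: 9)
  Token 10: 'and' -> NEW (unique so far: 10)
  Token 11: 'door' -> NEW (unique so far: 11)
  Token 12: 'door' -> duplicate (unique so far: 11)
  Token 13: 'boy' -> NEW (unique so far: 12)
Unique types: ('and', 'boy', 'clock', 'dances', 'door', 'familiar', 'fox', 'key', 'lamp', 'never', 'the', 'warm')
Vocabulary size: 12

12


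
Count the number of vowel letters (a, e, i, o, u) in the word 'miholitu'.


Scanning each character of 'miholitu':
  Position 1: 'm' -> consonant (running count: 0)
  Position 2: 'i' -> vowel (running count: 1)
  Position 3: 'h' -> consonant (running count: 1)
  Position 4: 'o' -> vowel (running count: 2)
  Position 5: 'l' -> consonant (running count: 2)
  Position 6: 'i' -> vowel (running count: 3)
  Position 7: 't' -> consonant (running count: 3)
  Position 8: 'u' -> vowel (running count: 4)
Total vowels: 4

4


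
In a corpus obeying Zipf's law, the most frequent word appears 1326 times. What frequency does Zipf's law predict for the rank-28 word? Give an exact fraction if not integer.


Zipf's law: freq(rank) = f1 / rank
f1 = 1326, rank = 28
freq = 1326 / 28
GCD(1326, 28) = 2
Simplified: 663/14

663/14


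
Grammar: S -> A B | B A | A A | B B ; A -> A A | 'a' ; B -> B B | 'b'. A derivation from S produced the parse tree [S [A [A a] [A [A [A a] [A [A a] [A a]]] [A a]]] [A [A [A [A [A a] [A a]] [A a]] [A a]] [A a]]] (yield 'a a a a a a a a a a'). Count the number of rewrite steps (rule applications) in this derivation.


Every bracketed nonterminal node [X ...] in the tree is produced by exactly one rule application.
Reading the tree off as a leftmost derivation:
  Step 1: S  =>  A A   (applied S -> A A)
  Step 2: A A  =>  A A A   (applied A -> A A)
  Step 3: A A A  =>  a A A   (applied A -> a)
  Step 4: a A A  =>  a A A A   (applied A -> A A)
  Step 5: a A A A  =>  a A A A A   (applied A -> A A)
  Step 6: a A A A A  =>  a a A A A   (applied A -> a)
  Step 7: a a A A A  =>  a a A A A A   (applied A -> A A)
  Step 8: a a A A A A  =>  a a a A A A   (applied A -> a)
  Step 9: a a a A A A  =>  a a a a A A   (applied A -> a)
  Step 10: a a a a A A  =>  a a a a a A   (applied A -> a)
  Step 11: a a a a a A  =>  a a a a a A A   (applied A -> A A)
  Step 12: a a a a a A A  =>  a a a a a A A A   (applied A -> A A)
  Step 13: a a a a a A A A  =>  a a a a a A A A A   (applied A -> A A)
  Step 14: a a a a a A A A A  =>  a a a a a A A A A A   (applied A -> A A)
  Step 15: a a a a a A A A A A  =>  a a a a a a A A A A   (applied A -> a)
  Step 16: a a a a a a A A A A  =>  a a a a a a a A A A   (applied A -> a)
  Step 17: a a a a a a a A A A  =>  a a a a a a a a A A   (applied A -> a)
  Step 18: a a a a a a a a A A  =>  a a a a a a a a a A   (applied A -> a)
  Step 19: a a a a a a a a a A  =>  a a a a a a a a a a   (applied A -> a)
Final yield: a a a a a a a a a a
Total rewrite steps: 19

19


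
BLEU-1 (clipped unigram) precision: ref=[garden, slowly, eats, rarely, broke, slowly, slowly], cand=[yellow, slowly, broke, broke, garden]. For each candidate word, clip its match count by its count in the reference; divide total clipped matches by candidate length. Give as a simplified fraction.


Reference word counts: {'broke': 1, 'eats': 1, 'garden': 1, 'rarely': 1, 'slowly': 3}
Checking each candidate word (with clipping):
  'yellow' -> not in reference -> no match (matches: 0)
  'slowly' -> in reference (ref count 3, used 1/3) -> match (matches: 1)
  'broke' -> in reference (ref count 1, used 1/1) -> match (matches: 2)
  'broke' -> ref count 1 already used up (1/1) -> clipped, no match (matches: 2)
  'garden' -> in reference (ref count 1, used 1/1) -> match (matches: 3)
Clipped matches: 3, Candidate length: 5
Precision = 3/5

3/5


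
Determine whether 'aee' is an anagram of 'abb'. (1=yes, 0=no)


Sort characters of 'aee': 'aee'
Sort characters of 'abb': 'abb'
Sorted forms differ -> they are NOT anagrams
Result: 0

0


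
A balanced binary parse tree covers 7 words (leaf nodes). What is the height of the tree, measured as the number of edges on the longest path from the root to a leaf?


In a balanced binary tree with n leaves the deepest leaf is ceil(log2(n)) edges below the root.
log2(7) = 2.8074
ceil(2.8074) = 3
height (edges) = 3

3


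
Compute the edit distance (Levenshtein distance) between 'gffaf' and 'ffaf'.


Building DP table for s1='gffaf' (len 5) and s2='ffaf' (len 4):
       f  f  a  f
    0  1  2  3  4
  g 1  1  2  3  4
  f 2  1  1  2  3
  f 3  2  1  2  2
  a 4  3  2  1  2
  f 5  4  3  2  1
Edit distance = dp[5][4] = 1

1


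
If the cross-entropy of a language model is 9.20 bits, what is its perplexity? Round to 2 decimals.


Perplexity formula: PP = 2^H
H = 9.20
PP = 2^9.20
Decompose: 2^9.20 = 2^9 * 2^0.20
2^9 = 512, 2^0.20 ~ 1.1486984
PP ~ 512 * 1.1486984 = 588.1335808
Rounded to 2 decimals: 588.13

588.13


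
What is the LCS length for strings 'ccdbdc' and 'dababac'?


DP table for LCS of 'ccdbdc' and 'dababac':
       d  a  b  a  b  a  c
    0  0  0  0  0  0  0  0
  c 0  0  0  0  0  0  0  1
  c 0  0  0  0  0  0  0  1
  d 0  1  1  1  1  1  1  1
  b 0  1  1  2  2  2  2  2
  d 0  1  1  2  2  2  2  2
  c 0  1  1  2  2  2  2  3
LCS: 'dbc'
LCS length = 3

3


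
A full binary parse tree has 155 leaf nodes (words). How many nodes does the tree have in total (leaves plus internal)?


Leaf nodes (terminals): 155
Internal nodes = n - 1 = 155 - 1 = 154
Total = leaves + internal = 155 + 154 = 309

309


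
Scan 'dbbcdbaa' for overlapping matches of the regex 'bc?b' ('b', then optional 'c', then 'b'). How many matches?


Pattern: bc?b means 'b', then optional 'c', then 'b'.
Scanning 'dbbcdbaa' position-by-position:
  Pos 0: window 'dbb' -> no
  Pos 1: window 'bbc' -> MATCH
  Pos 2: window 'bcd' -> no
  Pos 3: window 'cdb' -> no
  Pos 4: window 'dba' -> no
  Pos 5: window 'baa' -> no
  Pos 6: window 'aa' -> no
  Pos 7: window 'a' -> no
Total matches: 1

1


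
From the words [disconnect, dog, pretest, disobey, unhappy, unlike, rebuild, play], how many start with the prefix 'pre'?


Checking each word for prefix 'pre':
  'disconnect' -> no (count: 0)
  'dog' -> no (count: 0)
  'pretest' -> YES, starts with 'pre' (count: 1)
  'disobey' -> no (count: 1)
  'unhappy' -> no (count: 1)
  'unlike' -> no (count: 1)
  'rebuild' -> no (count: 1)
  'play' -> no (count: 1)
Total with prefix 'pre': 1

1


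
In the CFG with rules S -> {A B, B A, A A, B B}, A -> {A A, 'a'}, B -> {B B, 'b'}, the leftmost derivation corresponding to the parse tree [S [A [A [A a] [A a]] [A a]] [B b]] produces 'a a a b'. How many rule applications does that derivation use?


Every bracketed nonterminal node [X ...] in the tree is produced by exactly one rule application.
Reading the tree off as a leftmost derivation:
  Step 1: S  =>  A B   (applied S -> A B)
  Step 2: A B  =>  A A B   (applied A -> A A)
  Step 3: A A B  =>  A A A B   (applied A -> A A)
  Step 4: A A A B  =>  a A A B   (applied A -> a)
  Step 5: a A A B  =>  a a A B   (applied A -> a)
  Step 6: a a A B  =>  a a a B   (applied A -> a)
  Step 7: a a a B  =>  a a a b   (applied B -> b)
Final yield: a a a b
Total rewrite steps: 7

7


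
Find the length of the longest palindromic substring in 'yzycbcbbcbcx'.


Scanning 'yzycbcbbcbcx' for palindromic substrings.
Substring at positions 3-10: 'cbcbbcbc'.
Check: reverse('cbcbbcbc') = 'cbcbbcbc' -> palindrome confirmed.
Neighbouring characters ('y' / 'x') break symmetry, so it cannot extend further.
No longer palindromic substring exists; longest length = 8

8


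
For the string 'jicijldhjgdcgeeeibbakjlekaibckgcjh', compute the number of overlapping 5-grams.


String 'jicijldhjgdcgeeeibbakjlekaibckgcjh' has length L = 34.
Number of overlapping n-grams = L - n + 1
Substituting: 34 - 5 + 1 = 30

30


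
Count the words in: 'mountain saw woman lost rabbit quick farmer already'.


Counting words by splitting on spaces:
  Word 1: 'mountain'
  Word 2: 'saw'
  Word 3: 'woman'
  Word 4: 'lost'
  Word 5: 'rabbit'
  Word 6: 'quick'
  Word 7: 'farmer'
  Word 8: 'already'
Total words: 8

8


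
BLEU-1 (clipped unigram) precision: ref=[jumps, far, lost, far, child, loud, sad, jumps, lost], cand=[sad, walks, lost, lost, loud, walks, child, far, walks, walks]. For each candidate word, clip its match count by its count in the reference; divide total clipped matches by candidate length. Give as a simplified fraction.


Reference word counts: {'child': 1, 'far': 2, 'jumps': 2, 'lost': 2, 'loud': 1, 'sad': 1}
Checking each candidate word (with clipping):
  'sad' -> in reference (ref count 1, used 1/1) -> match (matches: 1)
  'walks' -> not in reference -> no match (matches: 1)
  'lost' -> in reference (ref count 2, used 1/2) -> match (matches: 2)
  'lost' -> in reference (ref count 2, used 2/2) -> match (matches: 3)
  'loud' -> in reference (ref count 1, used 1/1) -> match (matches: 4)
  'walks' -> not in reference -> no match (matches: 4)
  'child' -> in reference (ref count 1, used 1/1) -> match (matches: 5)
  'far' -> in reference (ref count 2, used 1/2) -> match (matches: 6)
  'walks' -> not in reference -> no match (matches: 6)
  'walks' -> not in reference -> no match (matches: 6)
Clipped matches: 6, Candidate length: 10
Precision = 6/10 = 3/5

3/5


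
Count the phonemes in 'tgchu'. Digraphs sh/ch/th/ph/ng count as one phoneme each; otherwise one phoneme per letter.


Parsing 'tgchu' greedily, digraphs first:
  't' -> consonant phoneme (phonemes so far: 1)
  'g' -> consonant phoneme (phonemes so far: 2)
  'ch' -> digraph (1 consonant phoneme) (phonemes so far: 3)
  'u' -> vowel phoneme (phonemes so far: 4)
Total phonemes: 4

4


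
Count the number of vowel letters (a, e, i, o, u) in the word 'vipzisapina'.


Scanning each character of 'vipzisapina':
  Position 1: 'v' -> consonant (running count: 0)
  Position 2: 'i' -> vowel (running count: 1)
  Position 3: 'p' -> consonant (running count: 1)
  Position 4: 'z' -> consonant (running count: 1)
  Position 5: 'i' -> vowel (running count: 2)
  Position 6: 's' -> consonant (running count: 2)
  Position 7: 'a' -> vowel (running count: 3)
  Position 8: 'p' -> consonant (running count: 3)
  Position 9: 'i' -> vowel (running count: 4)
  Position 10: 'n' -> consonant (running count: 4)
  Position 11: 'a' -> vowel (running count: 5)
Total vowels: 5

5


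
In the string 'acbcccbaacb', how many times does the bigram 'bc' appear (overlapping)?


Scanning 'acbcccbaacb' for bigram 'bc':
  Position 0: 'ac' -> no
  Position 1: 'cb' -> no
  Position 2: 'bc' -> MATCH
  Position 3: 'cc' -> no
  Position 4: 'cc' -> no
  Position 5: 'cb' -> no
  Position 6: 'ba' -> no
  Position 7: 'aa' -> no
  Position 8: 'ac' -> no
  Position 9: 'cb' -> no
Total matches: 1

1


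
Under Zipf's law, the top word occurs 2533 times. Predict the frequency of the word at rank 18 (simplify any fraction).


Zipf's law: freq(rank) = f1 / rank
f1 = 2533, rank = 18
freq = 2533 / 18
GCD(2533, 18) = 1
Simplified: 2533/18

2533/18


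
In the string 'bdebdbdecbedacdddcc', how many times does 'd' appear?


Scanning 'bdebdbdecbedacdddcc' for 'd':
  Position 1: 'd' -> MATCH (count: 1)
  Position 4: 'd' -> MATCH (count: 2)
  Position 6: 'd' -> MATCH (count: 3)
  Position 11: 'd' -> MATCH (count: 4)
  Position 14: 'd' -> MATCH (count: 5)
  Position 15: 'd' -> MATCH (count: 6)
  Position 16: 'd' -> MATCH (count: 7)
Total occurrences of 'd': 7

7


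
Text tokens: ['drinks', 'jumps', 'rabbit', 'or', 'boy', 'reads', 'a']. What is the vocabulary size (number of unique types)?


Listing all tokens and tracking unique types:
  Token 1: 'drinks' -> NEW (unique so far: 1)
  Token 2: 'jumps' -> NEW (unique so far: 2)
  Token 3: 'rabbit' -> NEW (unique so far: 3)
  Token 4: 'or' -> NEW (unique so far: 4)
  Token 5: 'boy' -> NEW (unique so far: 5)
  Token 6: 'reads' -> NEW (unique so far: 6)
  Token 7: 'a' -> NEW (unique so far: 7)
Unique types: ('a', 'boy', 'drinks', 'jumps', 'or', 'rabbit', 'reads')
Vocabulary size: 7

7


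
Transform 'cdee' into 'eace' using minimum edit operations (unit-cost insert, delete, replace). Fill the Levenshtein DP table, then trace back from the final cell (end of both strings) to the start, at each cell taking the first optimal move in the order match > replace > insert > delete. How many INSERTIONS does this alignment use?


Edit distance = 3. Backtracking from cell (4, 4) with preference match > replace > insert > delete,
then listing the resulting alignment 'cdee' -> 'eace' left to right:
  Step 1: replace c->e
  Step 2: replace d->a
  Step 3: replace e->c
  Step 4: keep 'e'
Total insertions: 0

0


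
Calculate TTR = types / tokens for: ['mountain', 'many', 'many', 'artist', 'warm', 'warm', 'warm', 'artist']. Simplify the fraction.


Tokens: 8
Unique types: ('artist', 'many', 'mountain', 'warm') = 4
TTR = 4/8
Simplify: divide both by 4 -> 1/2
TTR = 1/2

1/2


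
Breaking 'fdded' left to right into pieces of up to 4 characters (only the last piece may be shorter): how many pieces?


'fdded' has 5 characters.
Chunking with max size 4:
  Chunk 1: 'fdde' (positions 0-3)
  Chunk 2: 'd' (positions 4-4)
Total chunks: ceil(5 / 4) = 2

2


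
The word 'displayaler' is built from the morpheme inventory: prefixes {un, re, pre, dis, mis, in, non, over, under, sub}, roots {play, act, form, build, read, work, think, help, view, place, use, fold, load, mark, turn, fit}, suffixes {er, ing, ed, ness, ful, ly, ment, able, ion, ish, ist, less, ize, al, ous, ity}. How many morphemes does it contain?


Segmenting 'displayaler' against the inventory:
  'dis' -> prefix (morpheme 1)
  'play' -> root (morpheme 2)
  'al' -> suffix (morpheme 3)
  'er' -> suffix (morpheme 4)
Total morphemes: 4

4


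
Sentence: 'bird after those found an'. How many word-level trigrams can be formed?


Word trigrams from [5] words:
  Trigram 1: (bird after those)
  Trigram 2: (after those found)
  Trigram 3: (those found an)
Total word trigrams: 5 - 2 = 3

3


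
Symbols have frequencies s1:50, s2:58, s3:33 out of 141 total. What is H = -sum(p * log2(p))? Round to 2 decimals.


Computing entropy H = -sum(p_i * log2(p_i)):
  s1: p = 50/141 = 0.3546, -p*log2(p) = 0.5304
  s2: p = 58/141 = 0.4113, -p*log2(p) = 0.5272
  s3: p = 33/141 = 0.2340, -p*log2(p) = 0.4904
H = sum of terms = 1.5480
Rounded to 2 decimals: 1.55

1.55


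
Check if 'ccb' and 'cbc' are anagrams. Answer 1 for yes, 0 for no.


Sort characters of 'ccb': 'bcc'
Sort characters of 'cbc': 'bcc'
Sorted forms match -> they ARE anagrams
Result: 1

1


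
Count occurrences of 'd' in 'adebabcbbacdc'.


Scanning 'adebabcbbacdc' for 'd':
  Position 1: 'd' -> MATCH (count: 1)
  Position 11: 'd' -> MATCH (count: 2)
Total occurrences of 'd': 2

2


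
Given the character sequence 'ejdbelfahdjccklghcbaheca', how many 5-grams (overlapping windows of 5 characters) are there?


String 'ejdbelfahdjccklghcbaheca' has length L = 24.
Number of overlapping n-grams = L - n + 1
Substituting: 24 - 5 + 1 = 20

20


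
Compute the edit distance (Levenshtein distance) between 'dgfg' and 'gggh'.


Building DP table for s1='dgfg' (len 4) and s2='gggh' (len 4):
       g  g  g  h
    0  1  2  3  4
  d 1  1  2  3  4
  g 2  1  1  2  3
  f 3  2  2  2  3
  g 4  3  2  2  3
Edit distance = dp[4][4] = 3

3


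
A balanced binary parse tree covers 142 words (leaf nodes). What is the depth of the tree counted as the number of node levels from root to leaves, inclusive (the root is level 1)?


In a balanced binary tree with n leaves the deepest leaf is ceil(log2(n)) edges below the root,
so counting node levels inclusive of root and leaves gives ceil(log2(n)) + 1 levels.
log2(142) = 7.1497
ceil(7.1497) = 8
levels = 8 + 1 = 9

9


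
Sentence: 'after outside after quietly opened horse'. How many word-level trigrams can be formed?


Word trigrams from [6] words:
  Trigram 1: (after outside after)
  Trigram 2: (outside after quietly)
  Trigram 3: (after quietly opened)
  Trigram 4: (quietly opened horse)
Total word trigrams: 6 - 2 = 4

4


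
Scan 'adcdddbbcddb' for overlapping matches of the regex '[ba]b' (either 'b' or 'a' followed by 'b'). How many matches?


Pattern: [ba]b means either 'b' or 'a' followed by 'b'.
Scanning 'adcdddbbcddb' position-by-position:
  Pos 0: window 'ad' -> no
  Pos 1: window 'dc' -> no
  Pos 2: window 'cd' -> no
  Pos 3: window 'dd' -> no
  Pos 4: window 'dd' -> no
  Pos 5: window 'db' -> no
  Pos 6: window 'bb' -> MATCH
  Pos 7: window 'bc' -> no
  Pos 8: window 'cd' -> no
  Pos 9: window 'dd' -> no
  Pos 10: window 'db' -> no
  Pos 11: window 'b' -> no
Total matches: 1

1


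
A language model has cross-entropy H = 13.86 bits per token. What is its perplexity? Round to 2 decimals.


Perplexity formula: PP = 2^H
H = 13.86
PP = 2^13.86
Decompose: 2^13.86 = 2^13 * 2^0.86
2^13 = 8192, 2^0.86 ~ 1.8150383
PP ~ 8192 * 1.8150383 = 14868.7937536
Rounded to 2 decimals: 14868.79

14868.79


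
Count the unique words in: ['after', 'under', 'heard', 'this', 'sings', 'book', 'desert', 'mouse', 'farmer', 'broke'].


Listing all tokens and tracking unique types:
  Token 1: 'after' -> NEW (unique so far: 1)
  Token 2: 'under' -> NEW (unique so far: 2)
  Token 3: 'heard' -> NEW (unique so far: 3)
  Token 4: 'this' -> NEW (unique so far: 4)
  Token 5: 'sings' -> NEW (unique so far: 5)
  Token 6: 'book' -> NEW (unique so far: 6)
  Token 7: 'desert' -> NEW (unique so far: 7)
  Token 8: 'mouse' -> NEW (unique so far: 8)
  Token 9: 'farmer' -> NEW (unique so far: 9)
  Token 10: 'broke' -> NEW (unique so far: 10)
Unique types: ('after', 'book', 'broke', 'desert', 'farmer', 'heard', 'mouse', 'sings', 'this', 'under')
Vocabulary size: 10

10


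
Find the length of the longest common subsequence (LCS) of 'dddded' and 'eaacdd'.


DP table for LCS of 'dddded' and 'eaacdd':
       e  a  a  c  d  d
    0  0  0  0  0  0  0
  d 0  0  0  0  0  1  1
  d 0  0  0  0  0  1  2
  d 0  0  0  0  0  1  2
  d 0  0  0  0  0  1  2
  e 0  1  1  1  1  1  2
  d 0  1  1  1  1  2  2
LCS: 'dd'
LCS length = 2

2


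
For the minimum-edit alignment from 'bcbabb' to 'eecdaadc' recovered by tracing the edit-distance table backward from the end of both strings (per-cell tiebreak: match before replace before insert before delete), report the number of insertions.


Edit distance = 6. Backtracking from cell (6, 8) with preference match > replace > insert > delete,
then listing the resulting alignment 'bcbabb' -> 'eecdaadc' left to right:
  Step 1: insert 'e' [insertion #1]
  Step 2: replace b->e
  Step 3: keep 'c'
  Step 4: insert 'd' [insertion #2]
  Step 5: replace b->a
  Step 6: keep 'a'
  Step 7: replace b->d
  Step 8: replace b->c
Total insertions: 2

2


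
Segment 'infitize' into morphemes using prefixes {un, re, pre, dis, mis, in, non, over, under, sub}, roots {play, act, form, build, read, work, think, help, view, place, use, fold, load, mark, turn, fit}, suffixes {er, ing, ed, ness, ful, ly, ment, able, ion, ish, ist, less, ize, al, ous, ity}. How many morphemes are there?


Segmenting 'infitize' against the inventory:
  'in' -> prefix (morpheme 1)
  'fit' -> root (morpheme 2)
  'ize' -> suffix (morpheme 3)
Total morphemes: 3

3


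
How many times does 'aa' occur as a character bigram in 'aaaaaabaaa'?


Scanning 'aaaaaabaaa' for bigram 'aa':
  Position 0: 'aa' -> MATCH
  Position 1: 'aa' -> MATCH
  Position 2: 'aa' -> MATCH
  Position 3: 'aa' -> MATCH
  Position 4: 'aa' -> MATCH
  Position 5: 'ab' -> no
  Position 6: 'ba' -> no
  Position 7: 'aa' -> MATCH
  Position 8: 'aa' -> MATCH
Total matches: 7

7


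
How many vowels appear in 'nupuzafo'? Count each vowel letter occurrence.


Scanning each character of 'nupuzafo':
  Position 1: 'n' -> consonant (running count: 0)
  Position 2: 'u' -> vowel (running count: 1)
  Position 3: 'p' -> consonant (running count: 1)
  Position 4: 'u' -> vowel (running count: 2)
  Position 5: 'z' -> consonant (running count: 2)
  Position 6: 'a' -> vowel (running count: 3)
  Position 7: 'f' -> consonant (running count: 3)
  Position 8: 'o' -> vowel (running count: 4)
Total vowels: 4

4


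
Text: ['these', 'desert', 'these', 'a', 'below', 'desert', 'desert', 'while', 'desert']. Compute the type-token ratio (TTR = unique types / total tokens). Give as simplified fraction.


Tokens: 9
Unique types: ('a', 'below', 'desert', 'these', 'while') = 5
TTR = 5/9
Already in lowest terms.

5/9


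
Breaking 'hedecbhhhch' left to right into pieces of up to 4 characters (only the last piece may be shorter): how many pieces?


'hedecbhhhch' has 11 characters.
Chunking with max size 4:
  Chunk 1: 'hede' (positions 0-3)
  Chunk 2: 'cbhh' (positions 4-7)
  Chunk 3: 'hch' (positions 8-10)
Total chunks: ceil(11 / 4) = 3

3


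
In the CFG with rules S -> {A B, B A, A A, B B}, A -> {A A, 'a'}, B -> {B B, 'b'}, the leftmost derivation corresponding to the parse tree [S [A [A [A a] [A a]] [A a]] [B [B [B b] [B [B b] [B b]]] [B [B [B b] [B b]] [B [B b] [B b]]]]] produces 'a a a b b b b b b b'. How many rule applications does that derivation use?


Every bracketed nonterminal node [X ...] in the tree is produced by exactly one rule application.
Reading the tree off as a leftmost derivation:
  Step 1: S  =>  A B   (applied S -> A B)
  Step 2: A B  =>  A A B   (applied A -> A A)
  Step 3: A A B  =>  A A A B   (applied A -> A A)
  Step 4: A A A B  =>  a A A B   (applied A -> a)
  Step 5: a A A B  =>  a a A B   (applied A -> a)
  Step 6: a a A B  =>  a a a B   (applied A -> a)
  Step 7: a a a B  =>  a a a B B   (applied B -> B B)
  Step 8: a a a B B  =>  a a a B B B   (applied B -> B B)
  Step 9: a a a B B B  =>  a a a b B B   (applied B -> b)
  Step 10: a a a b B B  =>  a a a b B B B   (applied B -> B B)
  Step 11: a a a b B B B  =>  a a a b b B B   (applied B -> b)
  Step 12: a a a b b B B  =>  a a a b b b B   (applied B -> b)
  Step 13: a a a b b b B  =>  a a a b b b B B   (applied B -> B B)
  Step 14: a a a b b b B B  =>  a a a b b b B B B   (applied B -> B B)
  Step 15: a a a b b b B B B  =>  a a a b b b b B B   (applied B -> b)
  Step 16: a a a b b b b B B  =>  a a a b b b b b B   (applied B -> b)
  Step 17: a a a b b b b b B  =>  a a a b b b b b B B   (applied B -> B B)
  Step 18: a a a b b b b b B B  =>  a a a b b b b b b B   (applied B -> b)
  Step 19: a a a b b b b b b B  =>  a a a b b b b b b b   (applied B -> b)
Final yield: a a a b b b b b b b
Total rewrite steps: 19

19


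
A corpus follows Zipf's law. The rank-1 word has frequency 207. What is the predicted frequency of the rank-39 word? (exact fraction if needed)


Zipf's law: freq(rank) = f1 / rank
f1 = 207, rank = 39
freq = 207 / 39
GCD(207, 39) = 3
Simplified: 69/13

69/13
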